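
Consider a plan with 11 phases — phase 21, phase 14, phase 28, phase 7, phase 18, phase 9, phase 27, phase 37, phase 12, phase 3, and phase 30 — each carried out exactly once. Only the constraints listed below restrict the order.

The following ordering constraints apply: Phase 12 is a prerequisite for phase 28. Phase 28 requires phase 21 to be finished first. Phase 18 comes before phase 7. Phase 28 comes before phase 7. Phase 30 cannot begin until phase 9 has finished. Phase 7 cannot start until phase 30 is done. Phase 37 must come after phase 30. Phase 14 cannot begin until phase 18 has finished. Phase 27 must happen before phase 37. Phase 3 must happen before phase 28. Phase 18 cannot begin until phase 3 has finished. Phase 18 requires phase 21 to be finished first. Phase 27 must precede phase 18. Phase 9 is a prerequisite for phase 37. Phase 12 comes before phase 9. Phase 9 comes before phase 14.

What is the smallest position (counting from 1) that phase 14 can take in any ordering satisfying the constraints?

Working backwards through the constraints from phase 14, its full set of required predecessors is phase 21, phase 18, phase 9, phase 27, phase 12, phase 3 — 6 of them.
With 6 mandatory predecessors, the earliest phase 14 can sit is position 6+1 = 7, and placing just those 6 first achieves it.

7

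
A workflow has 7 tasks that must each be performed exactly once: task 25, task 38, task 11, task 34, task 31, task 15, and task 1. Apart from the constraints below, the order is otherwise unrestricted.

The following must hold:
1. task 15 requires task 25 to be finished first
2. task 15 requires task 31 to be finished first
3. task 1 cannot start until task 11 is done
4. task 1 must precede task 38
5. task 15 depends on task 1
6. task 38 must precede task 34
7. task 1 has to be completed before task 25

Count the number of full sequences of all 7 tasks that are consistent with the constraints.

32

2 tasks have no prerequisites (task 11, task 31), so any of them could come first.
Enumerating by repeatedly choosing an available task (one whose prerequisites are all placed) gives 32 distinct complete orderings.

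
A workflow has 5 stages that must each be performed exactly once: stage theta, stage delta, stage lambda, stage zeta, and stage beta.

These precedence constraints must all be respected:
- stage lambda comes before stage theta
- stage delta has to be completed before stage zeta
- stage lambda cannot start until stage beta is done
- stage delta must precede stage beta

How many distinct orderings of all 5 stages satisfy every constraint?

4

Stage delta is the only stage with nothing required before it, so every ordering starts there.
Enumerating by repeatedly choosing an available stage (one whose prerequisites are all placed) gives 4 distinct complete orderings.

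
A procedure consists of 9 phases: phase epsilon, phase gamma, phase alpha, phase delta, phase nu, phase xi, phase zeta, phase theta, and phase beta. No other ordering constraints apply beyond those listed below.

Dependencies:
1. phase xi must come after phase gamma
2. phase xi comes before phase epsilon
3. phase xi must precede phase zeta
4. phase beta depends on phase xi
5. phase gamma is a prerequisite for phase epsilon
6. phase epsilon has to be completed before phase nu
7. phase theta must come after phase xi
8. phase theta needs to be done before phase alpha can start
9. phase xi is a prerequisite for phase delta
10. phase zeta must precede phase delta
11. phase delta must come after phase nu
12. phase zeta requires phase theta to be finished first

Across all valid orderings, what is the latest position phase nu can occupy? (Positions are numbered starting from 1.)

8

The only phase forced after phase nu (directly or by a chain) is phase delta.
So at least 1 phase follows phase nu, putting phase nu no later than position 8. That position is achievable by scheduling everything else first.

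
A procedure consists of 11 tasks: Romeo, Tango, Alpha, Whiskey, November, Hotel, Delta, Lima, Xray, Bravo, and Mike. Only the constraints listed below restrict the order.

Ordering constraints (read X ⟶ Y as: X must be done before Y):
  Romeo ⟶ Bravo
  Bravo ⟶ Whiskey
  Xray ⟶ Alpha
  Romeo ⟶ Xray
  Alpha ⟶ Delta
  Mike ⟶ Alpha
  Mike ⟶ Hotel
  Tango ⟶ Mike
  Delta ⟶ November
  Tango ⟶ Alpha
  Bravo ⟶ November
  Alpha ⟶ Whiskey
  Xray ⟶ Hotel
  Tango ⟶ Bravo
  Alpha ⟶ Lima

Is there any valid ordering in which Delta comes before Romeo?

No

There is a dependency chain Romeo → Xray → Alpha → Delta, so Delta always comes after Romeo.
So no valid ordering can have Delta before Romeo.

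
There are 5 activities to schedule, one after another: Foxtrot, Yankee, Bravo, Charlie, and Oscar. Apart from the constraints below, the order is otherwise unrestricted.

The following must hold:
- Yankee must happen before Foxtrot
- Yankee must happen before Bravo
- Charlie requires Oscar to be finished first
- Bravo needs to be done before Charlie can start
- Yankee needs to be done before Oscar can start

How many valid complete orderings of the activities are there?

Only Yankee has no prerequisites, so it must go first.
Systematically extending each partial ordering one activity at a time and counting, there are 8 complete orderings.

8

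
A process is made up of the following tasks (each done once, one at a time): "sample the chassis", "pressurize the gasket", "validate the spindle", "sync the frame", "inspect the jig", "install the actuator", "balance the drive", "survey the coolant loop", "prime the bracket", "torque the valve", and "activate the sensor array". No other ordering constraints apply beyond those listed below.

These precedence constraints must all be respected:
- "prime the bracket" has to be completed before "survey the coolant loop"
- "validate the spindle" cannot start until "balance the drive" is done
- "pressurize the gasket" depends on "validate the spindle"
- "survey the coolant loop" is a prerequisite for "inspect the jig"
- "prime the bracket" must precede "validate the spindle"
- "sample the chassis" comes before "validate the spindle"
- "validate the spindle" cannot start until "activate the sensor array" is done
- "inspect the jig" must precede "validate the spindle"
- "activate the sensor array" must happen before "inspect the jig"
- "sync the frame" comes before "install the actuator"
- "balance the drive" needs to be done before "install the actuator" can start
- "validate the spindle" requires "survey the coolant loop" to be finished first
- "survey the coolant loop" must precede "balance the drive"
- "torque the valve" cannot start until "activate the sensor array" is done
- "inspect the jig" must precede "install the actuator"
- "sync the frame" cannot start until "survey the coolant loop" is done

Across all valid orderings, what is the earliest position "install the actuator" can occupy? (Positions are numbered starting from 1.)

The tasks that are forced before "install the actuator", directly or transitively, are "sync the frame", "inspect the jig", "balance the drive", "survey the coolant loop", "prime the bracket", "activate the sensor array". That's 6 tasks.
So at minimum 6 tasks come before "install the actuator", putting "install the actuator" no earlier than position 7. That position is achievable by scheduling exactly those predecessors first.

7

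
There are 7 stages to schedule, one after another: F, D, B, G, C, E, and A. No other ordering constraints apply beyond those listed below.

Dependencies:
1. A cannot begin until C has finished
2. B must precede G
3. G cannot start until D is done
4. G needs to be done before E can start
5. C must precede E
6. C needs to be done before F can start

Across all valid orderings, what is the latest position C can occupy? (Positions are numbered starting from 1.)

The stages that are forced after C, directly or by a chain of constraints, are F, E, A. That's 3 stages.
So at least 3 stages follow C, putting C no later than position 4. That position is achievable by scheduling everything else first.

4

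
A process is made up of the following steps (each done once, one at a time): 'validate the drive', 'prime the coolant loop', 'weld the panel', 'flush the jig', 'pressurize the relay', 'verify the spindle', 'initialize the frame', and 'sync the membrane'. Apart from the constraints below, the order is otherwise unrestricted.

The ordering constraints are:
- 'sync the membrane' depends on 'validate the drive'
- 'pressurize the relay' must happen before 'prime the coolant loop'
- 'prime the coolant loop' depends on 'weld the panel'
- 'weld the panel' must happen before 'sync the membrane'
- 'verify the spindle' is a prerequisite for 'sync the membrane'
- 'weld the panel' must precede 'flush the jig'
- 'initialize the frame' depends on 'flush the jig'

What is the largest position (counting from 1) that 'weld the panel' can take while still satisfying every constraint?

4

Following every chain forward from 'weld the panel', the steps that must come later are 'prime the coolant loop', 'flush the jig', 'initialize the frame', 'sync the membrane' — 4 of them.
So at least 4 steps follow 'weld the panel', putting 'weld the panel' no later than position 4. That position is achievable by scheduling everything else first.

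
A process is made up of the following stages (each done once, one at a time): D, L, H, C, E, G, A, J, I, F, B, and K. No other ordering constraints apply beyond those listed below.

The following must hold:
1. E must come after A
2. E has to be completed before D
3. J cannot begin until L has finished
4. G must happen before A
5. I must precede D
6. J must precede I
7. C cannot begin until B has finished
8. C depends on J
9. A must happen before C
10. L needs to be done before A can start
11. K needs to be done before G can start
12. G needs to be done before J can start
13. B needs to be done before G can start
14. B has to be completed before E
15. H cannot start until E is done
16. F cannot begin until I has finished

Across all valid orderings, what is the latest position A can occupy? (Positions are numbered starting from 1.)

Following every chain forward from A, the stages that must come later are D, H, C, E — 4 of them.
So at least 4 stages follow A, putting A no later than position 8. That position is achievable by scheduling everything else first.

8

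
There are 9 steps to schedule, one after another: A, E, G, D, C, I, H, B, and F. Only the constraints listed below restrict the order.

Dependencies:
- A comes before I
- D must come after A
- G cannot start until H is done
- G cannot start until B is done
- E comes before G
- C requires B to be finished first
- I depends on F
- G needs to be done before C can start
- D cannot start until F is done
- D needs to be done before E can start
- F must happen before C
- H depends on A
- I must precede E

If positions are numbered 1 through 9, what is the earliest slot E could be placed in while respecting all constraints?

Every step that must precede E has to come before it. Tracing all chains that end at E, those steps are: A, D, I, F — 4 in total.
So at minimum 4 steps come before E, putting E no earlier than position 5. That position is achievable by scheduling exactly those predecessors first.

5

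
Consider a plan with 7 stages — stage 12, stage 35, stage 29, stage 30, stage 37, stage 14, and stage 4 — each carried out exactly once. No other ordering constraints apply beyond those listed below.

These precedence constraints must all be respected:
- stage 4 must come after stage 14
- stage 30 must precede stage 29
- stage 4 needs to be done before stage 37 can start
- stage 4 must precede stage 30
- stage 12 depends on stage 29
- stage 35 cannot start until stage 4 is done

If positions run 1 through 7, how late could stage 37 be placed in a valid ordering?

Nothing depends on stage 37, so it can be the final stage, position 7.

7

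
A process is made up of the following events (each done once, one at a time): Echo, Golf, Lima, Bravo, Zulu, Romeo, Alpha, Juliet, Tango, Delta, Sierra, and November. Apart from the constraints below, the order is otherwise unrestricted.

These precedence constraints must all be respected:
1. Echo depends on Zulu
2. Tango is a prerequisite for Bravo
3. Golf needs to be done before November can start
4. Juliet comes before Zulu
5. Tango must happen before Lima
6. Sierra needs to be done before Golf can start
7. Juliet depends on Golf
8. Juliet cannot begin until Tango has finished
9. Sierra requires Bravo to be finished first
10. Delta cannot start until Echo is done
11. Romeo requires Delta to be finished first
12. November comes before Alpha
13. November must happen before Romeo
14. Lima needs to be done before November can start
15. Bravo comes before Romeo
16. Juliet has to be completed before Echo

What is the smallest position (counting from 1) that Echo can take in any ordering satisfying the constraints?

Working backwards through the constraints from Echo, its full set of required predecessors is Golf, Bravo, Zulu, Juliet, Tango, Sierra — 6 of them.
So at minimum 6 events come before Echo, putting Echo no earlier than position 7. That position is achievable by scheduling exactly those predecessors first.

7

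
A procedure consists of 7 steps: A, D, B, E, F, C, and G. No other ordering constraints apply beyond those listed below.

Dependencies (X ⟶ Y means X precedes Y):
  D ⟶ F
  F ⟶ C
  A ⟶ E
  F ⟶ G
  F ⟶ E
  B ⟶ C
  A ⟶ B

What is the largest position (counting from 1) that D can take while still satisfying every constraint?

Following every chain forward from D, the steps that must come later are E, F, C, G — 4 of them.
With 4 mandatory successors out of 7 steps total, the latest slot for D is 7−4 = 3, and it's reachable by doing all non-successors before D.

3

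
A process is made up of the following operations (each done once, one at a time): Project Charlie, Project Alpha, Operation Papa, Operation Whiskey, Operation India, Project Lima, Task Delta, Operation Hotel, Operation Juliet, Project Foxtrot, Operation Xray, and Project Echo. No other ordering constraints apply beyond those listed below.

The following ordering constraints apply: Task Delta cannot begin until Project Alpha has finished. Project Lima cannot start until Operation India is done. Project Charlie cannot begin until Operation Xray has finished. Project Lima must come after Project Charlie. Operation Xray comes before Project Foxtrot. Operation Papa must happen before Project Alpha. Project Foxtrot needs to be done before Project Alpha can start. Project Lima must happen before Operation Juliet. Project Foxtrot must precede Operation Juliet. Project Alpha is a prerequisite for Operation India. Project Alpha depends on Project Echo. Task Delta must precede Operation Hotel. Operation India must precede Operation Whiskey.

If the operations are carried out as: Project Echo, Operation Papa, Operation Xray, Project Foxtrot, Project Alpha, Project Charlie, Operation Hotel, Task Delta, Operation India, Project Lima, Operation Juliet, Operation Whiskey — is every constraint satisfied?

Here Task Delta comes after Operation Hotel.
That contradicts the constraint that Task Delta must precede Operation Hotel.

No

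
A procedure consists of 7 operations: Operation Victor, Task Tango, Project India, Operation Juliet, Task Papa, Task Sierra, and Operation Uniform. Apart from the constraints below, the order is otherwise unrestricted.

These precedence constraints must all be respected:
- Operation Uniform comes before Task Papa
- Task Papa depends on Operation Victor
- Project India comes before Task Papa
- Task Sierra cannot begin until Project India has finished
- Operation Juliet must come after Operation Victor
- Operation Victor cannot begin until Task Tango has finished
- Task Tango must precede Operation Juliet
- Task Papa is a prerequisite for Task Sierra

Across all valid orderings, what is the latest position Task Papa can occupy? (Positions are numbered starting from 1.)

Following the constraints forward from Task Papa, its only required successor is Task Sierra.
With 1 mandatory successor out of 7 operations total, the latest slot for Task Papa is 7−1 = 6, and it's reachable by doing all non-successors before Task Papa.

6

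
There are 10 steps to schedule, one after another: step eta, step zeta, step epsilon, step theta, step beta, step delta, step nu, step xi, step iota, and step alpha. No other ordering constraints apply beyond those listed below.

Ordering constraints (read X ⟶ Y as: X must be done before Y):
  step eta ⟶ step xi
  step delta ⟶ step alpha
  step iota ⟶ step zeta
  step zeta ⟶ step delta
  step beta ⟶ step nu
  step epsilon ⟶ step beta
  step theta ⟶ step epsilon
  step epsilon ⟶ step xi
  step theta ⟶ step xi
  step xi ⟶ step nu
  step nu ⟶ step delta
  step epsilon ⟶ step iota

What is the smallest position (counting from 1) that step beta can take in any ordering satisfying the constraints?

3

Working backwards through the constraints from step beta, its full set of required predecessors is step epsilon, step theta — 2 of them.
So at minimum 2 steps come before step beta, putting step beta no earlier than position 3. That position is achievable by scheduling exactly those predecessors first.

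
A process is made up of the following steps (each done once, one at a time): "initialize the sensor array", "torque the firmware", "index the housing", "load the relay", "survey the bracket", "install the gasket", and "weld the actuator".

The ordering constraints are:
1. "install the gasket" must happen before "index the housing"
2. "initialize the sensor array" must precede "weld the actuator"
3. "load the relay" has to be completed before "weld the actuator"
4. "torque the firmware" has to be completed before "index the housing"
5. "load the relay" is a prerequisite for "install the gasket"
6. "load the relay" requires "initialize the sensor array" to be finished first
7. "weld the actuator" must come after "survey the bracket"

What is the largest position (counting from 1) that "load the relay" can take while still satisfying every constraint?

4

Following every chain forward from "load the relay", the steps that must come later are "index the housing", "install the gasket", "weld the actuator" — 3 of them.
So at least 3 steps follow "load the relay", putting "load the relay" no later than position 4. That position is achievable by scheduling everything else first.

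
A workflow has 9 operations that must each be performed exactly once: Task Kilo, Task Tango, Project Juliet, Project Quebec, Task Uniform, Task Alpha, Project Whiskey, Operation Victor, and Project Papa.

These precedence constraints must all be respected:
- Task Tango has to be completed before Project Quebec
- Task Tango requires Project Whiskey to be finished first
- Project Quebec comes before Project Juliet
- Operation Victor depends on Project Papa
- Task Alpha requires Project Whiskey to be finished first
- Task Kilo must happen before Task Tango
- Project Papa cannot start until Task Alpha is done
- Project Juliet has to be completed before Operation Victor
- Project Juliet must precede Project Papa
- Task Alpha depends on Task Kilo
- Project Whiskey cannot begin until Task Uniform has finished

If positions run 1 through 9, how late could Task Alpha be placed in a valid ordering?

7

Following every chain forward from Task Alpha, the operations that must come later are Operation Victor, Project Papa — 2 of them.
With 2 mandatory successors out of 9 operations total, the latest slot for Task Alpha is 9−2 = 7, and it's reachable by doing all non-successors before Task Alpha.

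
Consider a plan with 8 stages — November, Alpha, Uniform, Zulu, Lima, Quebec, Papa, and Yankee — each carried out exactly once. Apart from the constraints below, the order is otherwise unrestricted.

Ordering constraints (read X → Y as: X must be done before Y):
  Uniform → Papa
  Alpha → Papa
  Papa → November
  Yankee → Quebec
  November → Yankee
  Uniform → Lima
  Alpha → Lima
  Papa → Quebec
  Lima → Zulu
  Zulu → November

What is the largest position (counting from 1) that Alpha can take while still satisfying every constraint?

2

The stages that are forced after Alpha, directly or by a chain of constraints, are November, Zulu, Lima, Quebec, Papa, Yankee. That's 6 stages.
With 6 mandatory successors out of 8 stages total, the latest slot for Alpha is 8−6 = 2, and it's reachable by doing all non-successors before Alpha.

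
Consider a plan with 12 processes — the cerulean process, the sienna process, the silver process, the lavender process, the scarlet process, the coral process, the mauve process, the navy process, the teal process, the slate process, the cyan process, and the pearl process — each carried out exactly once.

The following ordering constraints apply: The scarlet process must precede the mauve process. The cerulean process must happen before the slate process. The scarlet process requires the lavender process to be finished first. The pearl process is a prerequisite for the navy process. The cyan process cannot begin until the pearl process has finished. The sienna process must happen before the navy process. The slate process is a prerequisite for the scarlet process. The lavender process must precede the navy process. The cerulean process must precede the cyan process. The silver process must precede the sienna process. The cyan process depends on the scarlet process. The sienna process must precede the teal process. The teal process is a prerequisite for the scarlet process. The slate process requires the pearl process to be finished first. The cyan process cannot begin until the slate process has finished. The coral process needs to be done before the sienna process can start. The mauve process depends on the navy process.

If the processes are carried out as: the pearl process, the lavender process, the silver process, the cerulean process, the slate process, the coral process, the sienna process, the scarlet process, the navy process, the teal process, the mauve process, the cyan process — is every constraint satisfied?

No

The sequence places the scarlet process ahead of the teal process.
But one of the constraints requires the teal process before the scarlet process, so this ordering violates it.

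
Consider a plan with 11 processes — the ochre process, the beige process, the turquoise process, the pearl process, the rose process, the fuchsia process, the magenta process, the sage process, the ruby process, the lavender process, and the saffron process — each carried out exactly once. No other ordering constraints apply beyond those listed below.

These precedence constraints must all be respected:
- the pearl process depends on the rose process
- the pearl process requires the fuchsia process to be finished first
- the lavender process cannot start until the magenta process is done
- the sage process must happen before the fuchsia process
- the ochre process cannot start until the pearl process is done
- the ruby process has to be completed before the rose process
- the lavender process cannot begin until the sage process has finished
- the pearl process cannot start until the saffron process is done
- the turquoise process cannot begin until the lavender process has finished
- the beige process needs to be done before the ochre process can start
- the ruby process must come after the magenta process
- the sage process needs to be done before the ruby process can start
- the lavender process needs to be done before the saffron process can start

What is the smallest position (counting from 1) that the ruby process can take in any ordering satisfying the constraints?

Working backwards through the constraints from the ruby process, its full set of required predecessors is the magenta process, the sage process — 2 of them.
So at minimum 2 processes come before the ruby process, putting the ruby process no earlier than position 3. That position is achievable by scheduling exactly those predecessors first.

3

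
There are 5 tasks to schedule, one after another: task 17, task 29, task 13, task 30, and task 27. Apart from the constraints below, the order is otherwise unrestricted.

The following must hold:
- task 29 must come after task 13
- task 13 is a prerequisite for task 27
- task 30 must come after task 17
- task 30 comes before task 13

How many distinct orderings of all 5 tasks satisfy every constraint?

Task 17 is the only task with nothing required before it, so every ordering starts there.
Enumerating by repeatedly choosing an available task (one whose prerequisites are all placed) gives 2 distinct complete orderings.

2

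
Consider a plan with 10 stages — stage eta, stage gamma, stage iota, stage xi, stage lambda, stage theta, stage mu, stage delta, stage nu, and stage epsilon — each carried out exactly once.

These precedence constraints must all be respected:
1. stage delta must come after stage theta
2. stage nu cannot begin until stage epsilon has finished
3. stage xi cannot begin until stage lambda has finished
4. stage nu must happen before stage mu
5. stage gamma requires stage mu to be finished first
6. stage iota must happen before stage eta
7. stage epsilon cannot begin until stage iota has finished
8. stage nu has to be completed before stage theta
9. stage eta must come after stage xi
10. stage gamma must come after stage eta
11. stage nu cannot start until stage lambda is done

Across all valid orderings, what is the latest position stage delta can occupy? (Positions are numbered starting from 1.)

No constraint forces any stage after stage delta, so it can be placed last, in position 10.

10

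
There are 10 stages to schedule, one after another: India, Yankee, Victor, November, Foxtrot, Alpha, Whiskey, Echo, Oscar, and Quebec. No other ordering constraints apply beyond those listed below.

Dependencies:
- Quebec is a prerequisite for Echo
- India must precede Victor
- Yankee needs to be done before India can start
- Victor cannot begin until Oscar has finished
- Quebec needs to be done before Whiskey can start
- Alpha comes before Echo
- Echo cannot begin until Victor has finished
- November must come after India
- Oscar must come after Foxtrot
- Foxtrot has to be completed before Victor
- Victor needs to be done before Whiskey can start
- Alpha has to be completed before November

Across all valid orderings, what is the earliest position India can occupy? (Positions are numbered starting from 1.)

2

The only stage forced before India (directly or transitively) is Yankee.
So at minimum 1 stage comes before India, putting India no earlier than position 2. That position is achievable by scheduling exactly that predecessor first.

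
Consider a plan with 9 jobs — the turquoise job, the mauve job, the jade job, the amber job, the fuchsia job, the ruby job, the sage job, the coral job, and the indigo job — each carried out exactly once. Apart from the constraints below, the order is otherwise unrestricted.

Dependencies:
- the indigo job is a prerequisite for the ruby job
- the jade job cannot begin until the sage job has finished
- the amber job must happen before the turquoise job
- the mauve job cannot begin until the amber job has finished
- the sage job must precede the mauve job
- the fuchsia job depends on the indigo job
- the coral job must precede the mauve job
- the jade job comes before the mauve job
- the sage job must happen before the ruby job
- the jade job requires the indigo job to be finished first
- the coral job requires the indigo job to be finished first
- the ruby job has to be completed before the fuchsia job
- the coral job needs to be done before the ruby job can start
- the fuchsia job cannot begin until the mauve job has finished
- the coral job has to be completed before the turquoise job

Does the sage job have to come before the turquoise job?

No

Nothing in the constraints links the sage job and the turquoise job; they are unordered relative to each other.
A valid ordering placing the turquoise job before the sage job exists, so the answer is no.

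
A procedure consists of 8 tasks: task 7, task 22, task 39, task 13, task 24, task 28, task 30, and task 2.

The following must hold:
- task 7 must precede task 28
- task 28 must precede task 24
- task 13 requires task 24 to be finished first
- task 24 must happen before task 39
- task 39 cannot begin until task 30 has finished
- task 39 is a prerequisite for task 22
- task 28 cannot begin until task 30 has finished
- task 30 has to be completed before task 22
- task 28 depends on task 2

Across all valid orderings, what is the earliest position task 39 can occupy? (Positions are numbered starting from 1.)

6

Working backwards through the constraints from task 39, its full set of required predecessors is task 7, task 24, task 28, task 30, task 2 — 5 of them.
With 5 mandatory predecessors, the earliest task 39 can sit is position 5+1 = 6, and placing just those 5 first achieves it.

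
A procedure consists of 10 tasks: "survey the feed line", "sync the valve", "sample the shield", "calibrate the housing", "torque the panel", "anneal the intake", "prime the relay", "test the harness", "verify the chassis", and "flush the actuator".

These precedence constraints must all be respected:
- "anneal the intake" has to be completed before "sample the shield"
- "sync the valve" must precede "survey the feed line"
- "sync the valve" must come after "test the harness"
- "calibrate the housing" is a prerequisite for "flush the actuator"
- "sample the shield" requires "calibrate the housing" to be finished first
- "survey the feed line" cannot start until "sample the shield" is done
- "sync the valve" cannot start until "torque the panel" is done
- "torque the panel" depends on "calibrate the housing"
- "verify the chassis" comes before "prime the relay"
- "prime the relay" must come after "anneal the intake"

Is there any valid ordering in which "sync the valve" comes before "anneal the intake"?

The constraints leave "sync the valve" and "anneal the intake" unordered relative to each other; nothing requires "anneal the intake" earlier.
So a valid ordering placing "sync the valve" earlier than "anneal the intake" exists.

Yes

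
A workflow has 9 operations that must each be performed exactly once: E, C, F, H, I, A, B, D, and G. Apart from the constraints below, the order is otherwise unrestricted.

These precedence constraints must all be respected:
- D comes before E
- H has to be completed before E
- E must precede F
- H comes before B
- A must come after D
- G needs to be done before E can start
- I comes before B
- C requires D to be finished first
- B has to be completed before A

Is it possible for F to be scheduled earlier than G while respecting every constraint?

No

There is a dependency chain G → E → F, so F always comes after G.
Hence F can never be scheduled before G.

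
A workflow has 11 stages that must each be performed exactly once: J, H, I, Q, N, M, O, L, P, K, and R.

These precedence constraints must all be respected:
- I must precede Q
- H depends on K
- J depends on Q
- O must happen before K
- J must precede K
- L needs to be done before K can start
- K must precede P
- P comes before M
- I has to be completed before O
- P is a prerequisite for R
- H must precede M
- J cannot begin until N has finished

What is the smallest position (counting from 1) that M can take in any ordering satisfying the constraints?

Working backwards through the constraints from M, its full set of required predecessors is J, H, I, Q, N, O, L, P, K — 9 of them.
So at minimum 9 stages come before M, putting M no earlier than position 10. That position is achievable by scheduling exactly those predecessors first.

10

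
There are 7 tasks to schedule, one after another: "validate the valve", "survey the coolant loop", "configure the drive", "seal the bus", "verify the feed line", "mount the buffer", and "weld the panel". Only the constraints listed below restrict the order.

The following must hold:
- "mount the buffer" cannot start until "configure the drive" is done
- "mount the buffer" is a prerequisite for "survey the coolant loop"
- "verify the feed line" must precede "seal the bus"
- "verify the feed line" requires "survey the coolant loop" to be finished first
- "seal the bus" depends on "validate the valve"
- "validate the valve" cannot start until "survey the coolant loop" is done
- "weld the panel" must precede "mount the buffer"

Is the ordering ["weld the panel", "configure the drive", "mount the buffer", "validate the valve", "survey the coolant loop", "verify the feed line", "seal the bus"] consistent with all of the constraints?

No

In the proposed order, "validate the valve" appears before "survey the coolant loop".
But one of the constraints requires "survey the coolant loop" before "validate the valve", so this ordering violates it.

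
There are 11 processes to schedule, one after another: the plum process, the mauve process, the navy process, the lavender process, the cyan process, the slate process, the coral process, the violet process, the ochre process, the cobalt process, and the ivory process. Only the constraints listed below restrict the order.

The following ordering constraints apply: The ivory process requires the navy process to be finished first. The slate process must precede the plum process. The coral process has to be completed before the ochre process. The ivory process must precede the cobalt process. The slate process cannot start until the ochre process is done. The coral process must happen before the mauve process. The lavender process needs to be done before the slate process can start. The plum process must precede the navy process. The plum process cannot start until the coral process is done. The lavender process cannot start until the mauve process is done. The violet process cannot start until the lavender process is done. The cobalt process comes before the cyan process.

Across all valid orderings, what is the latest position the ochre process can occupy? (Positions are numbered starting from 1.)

The processes that are forced after the ochre process, directly or by a chain of constraints, are the plum process, the navy process, the cyan process, the slate process, the cobalt process, the ivory process. That's 6 processes.
So at least 6 processes follow the ochre process, putting the ochre process no later than position 5. That position is achievable by scheduling everything else first.

5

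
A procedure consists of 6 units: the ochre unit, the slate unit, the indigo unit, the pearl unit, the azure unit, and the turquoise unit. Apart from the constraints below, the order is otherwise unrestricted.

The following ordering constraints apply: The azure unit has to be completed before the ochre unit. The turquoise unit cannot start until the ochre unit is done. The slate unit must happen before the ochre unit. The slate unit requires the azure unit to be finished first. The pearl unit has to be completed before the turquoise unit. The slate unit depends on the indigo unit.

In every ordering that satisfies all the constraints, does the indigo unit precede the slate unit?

Tracing the constraints gives a chain: the indigo unit → the slate unit.
That forces the indigo unit before the slate unit in every valid schedule.

Yes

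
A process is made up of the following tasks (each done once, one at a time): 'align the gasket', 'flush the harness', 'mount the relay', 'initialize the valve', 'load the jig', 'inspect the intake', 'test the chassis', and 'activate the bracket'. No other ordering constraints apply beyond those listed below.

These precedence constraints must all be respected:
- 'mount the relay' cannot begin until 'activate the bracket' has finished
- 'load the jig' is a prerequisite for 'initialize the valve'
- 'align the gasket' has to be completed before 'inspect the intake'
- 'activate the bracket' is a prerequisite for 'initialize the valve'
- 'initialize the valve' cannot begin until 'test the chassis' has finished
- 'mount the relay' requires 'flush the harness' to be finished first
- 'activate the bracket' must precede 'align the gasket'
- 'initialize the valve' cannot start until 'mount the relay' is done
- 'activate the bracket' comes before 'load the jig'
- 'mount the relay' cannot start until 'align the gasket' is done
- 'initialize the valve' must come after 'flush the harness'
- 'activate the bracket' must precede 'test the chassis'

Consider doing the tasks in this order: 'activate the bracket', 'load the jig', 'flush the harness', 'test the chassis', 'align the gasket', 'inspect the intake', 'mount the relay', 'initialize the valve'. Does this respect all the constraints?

Yes

Every stated constraint is respected: 'activate the bracket' sits at position 1, ahead of 'initialize the valve' at position 8, and each of the other listed pairs likewise has the predecessor earlier in the sequence.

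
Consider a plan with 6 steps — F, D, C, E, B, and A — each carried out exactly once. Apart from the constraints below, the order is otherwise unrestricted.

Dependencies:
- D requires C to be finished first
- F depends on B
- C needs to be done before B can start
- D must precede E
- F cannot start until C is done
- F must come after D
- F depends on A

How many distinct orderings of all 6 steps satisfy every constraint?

23

The steps with no prerequisites are C, A; any of them can be placed first.
Enumerating by repeatedly choosing an available step (one whose prerequisites are all placed) gives 23 distinct complete orderings.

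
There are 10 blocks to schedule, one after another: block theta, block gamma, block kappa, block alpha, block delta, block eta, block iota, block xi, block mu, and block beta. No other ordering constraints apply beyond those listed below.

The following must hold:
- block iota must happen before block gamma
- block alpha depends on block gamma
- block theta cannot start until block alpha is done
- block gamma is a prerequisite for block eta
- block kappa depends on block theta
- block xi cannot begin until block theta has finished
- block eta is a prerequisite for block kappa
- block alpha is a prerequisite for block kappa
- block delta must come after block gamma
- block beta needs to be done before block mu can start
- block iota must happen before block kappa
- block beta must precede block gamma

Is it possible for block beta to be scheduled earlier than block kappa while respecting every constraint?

The constraints force block beta before block kappa, so yes — every valid ordering has block beta earlier.

Yes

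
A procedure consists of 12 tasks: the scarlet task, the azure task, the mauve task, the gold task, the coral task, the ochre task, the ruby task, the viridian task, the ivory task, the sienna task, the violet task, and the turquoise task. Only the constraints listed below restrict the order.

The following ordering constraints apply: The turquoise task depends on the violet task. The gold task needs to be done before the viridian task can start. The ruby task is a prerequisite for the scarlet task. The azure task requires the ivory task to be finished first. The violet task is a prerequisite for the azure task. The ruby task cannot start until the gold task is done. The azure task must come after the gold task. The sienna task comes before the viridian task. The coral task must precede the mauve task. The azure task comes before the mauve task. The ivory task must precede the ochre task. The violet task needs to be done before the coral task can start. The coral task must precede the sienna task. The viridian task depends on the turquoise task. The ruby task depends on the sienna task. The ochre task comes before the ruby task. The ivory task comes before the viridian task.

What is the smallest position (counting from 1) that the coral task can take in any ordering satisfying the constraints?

Working backwards through the constraints from the coral task, its only required predecessor is the violet task.
So at minimum 1 task comes before the coral task, putting the coral task no earlier than position 2. That position is achievable by scheduling exactly that predecessor first.

2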